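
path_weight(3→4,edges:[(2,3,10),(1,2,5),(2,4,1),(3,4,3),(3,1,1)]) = 3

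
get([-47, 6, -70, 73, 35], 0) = -47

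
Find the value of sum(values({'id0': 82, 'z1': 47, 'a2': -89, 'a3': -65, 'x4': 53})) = 28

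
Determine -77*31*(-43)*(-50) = -5132050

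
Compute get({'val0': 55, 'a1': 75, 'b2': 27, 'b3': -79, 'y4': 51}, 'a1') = 75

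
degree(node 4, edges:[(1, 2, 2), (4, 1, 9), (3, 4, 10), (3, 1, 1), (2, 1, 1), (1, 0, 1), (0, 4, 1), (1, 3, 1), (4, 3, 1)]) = 4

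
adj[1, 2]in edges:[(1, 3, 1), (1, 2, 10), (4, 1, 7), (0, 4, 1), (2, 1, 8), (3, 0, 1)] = 10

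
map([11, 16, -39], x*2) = 11*2=22, 16*2=32, -39*2=-78
= [22, 32, -78]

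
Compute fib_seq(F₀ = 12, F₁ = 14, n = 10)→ F_2 = F_1 + F_0 = 26
F_3 = F_2 + F_1 = 40
F_4 = F_3 + F_2 = 66
...
= [12, 14, 26, 40, 66, 106, 172, 278, 450, 728]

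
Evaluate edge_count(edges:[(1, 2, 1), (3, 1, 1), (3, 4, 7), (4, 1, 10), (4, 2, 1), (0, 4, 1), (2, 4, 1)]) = 7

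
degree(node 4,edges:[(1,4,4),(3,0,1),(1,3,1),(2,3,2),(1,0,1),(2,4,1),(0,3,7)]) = 2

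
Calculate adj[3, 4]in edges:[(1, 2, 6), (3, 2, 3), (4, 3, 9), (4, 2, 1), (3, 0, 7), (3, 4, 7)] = 7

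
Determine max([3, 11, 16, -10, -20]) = 16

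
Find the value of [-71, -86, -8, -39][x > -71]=[-8, -39]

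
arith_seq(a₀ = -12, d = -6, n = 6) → a_0 = -12 + 0*-6 = -12
a_1 = -12 + 1*-6 = -18
a_2 = -12 + 2*-6 = -24
...
= [-12, -18, -24, -30, -36, -42]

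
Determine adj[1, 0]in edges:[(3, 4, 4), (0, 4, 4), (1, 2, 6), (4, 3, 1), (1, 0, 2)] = 2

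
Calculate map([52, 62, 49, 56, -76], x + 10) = [62, 72, 59, 66, -66]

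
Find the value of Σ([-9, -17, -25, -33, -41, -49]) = (-9) + (-17) + (-25) + (-33) + (-41) + (-49)
= -174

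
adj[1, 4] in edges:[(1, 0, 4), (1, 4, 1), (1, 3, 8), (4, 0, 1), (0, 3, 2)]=1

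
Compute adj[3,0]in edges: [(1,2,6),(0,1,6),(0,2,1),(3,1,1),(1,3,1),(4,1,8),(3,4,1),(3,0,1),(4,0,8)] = 1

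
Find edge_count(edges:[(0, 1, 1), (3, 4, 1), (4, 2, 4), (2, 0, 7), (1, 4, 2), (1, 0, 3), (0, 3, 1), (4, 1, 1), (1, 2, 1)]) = 9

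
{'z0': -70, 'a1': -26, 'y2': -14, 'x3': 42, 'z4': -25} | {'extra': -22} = {'z0': -70, 'a1': -26, 'y2': -14, 'x3': 42, 'z4': -25, 'extra': -22}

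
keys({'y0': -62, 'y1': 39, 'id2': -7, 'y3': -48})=['y0', 'y1', 'id2', 'y3']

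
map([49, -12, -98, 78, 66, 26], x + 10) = 49+10=59, -12+10=-2, -98+10=-88, 78+10=88, 66+10=76, 26+10=36
= [59, -2, -88, 88, 76, 36]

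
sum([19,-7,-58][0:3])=slice → [19, -7, -58]
19 + (-7) + (-58)
= -46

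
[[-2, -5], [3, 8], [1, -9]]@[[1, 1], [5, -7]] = [[-27, 33], [43, -53], [-44, 64]]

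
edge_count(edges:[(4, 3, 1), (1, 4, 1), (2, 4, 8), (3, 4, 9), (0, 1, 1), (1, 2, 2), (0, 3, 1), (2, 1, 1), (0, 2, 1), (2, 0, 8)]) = 10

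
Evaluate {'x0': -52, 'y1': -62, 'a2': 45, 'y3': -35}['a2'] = 45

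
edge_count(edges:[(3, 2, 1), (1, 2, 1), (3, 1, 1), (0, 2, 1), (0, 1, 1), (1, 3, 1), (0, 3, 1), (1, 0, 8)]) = 8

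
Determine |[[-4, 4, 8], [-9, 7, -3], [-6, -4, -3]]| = (1)*(-4)*det([[7, -3], [-4, -3]]) + (-1)*(4)*det([[-9, -3], [-6, -3]]) + (1)*(8)*det([[-9, 7], [-6, -4]])
= 132 + -36 + 624
= 720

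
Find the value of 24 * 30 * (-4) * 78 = -224640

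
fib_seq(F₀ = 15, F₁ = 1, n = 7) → [15, 1, 16, 17, 33, 50, 83]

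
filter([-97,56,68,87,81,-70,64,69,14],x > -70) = keep x where x > -70: -97✗, 56✓, 68✓, 87✓, 81✓, -70✗, 64✓, 69✓, 14✓
= [56, 68, 87, 81, 64, 69, 14]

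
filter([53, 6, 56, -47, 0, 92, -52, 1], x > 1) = keep x where x > 1: 53✓, 6✓, 56✓, -47✗, 0✗, 92✓, -52✗, 1✗
= [53, 6, 56, 92]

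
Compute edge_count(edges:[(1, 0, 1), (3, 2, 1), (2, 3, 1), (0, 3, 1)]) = 4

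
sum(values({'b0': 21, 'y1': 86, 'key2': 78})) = 185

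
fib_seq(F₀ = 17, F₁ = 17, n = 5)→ F_2 = F_1 + F_0 = 34
F_3 = F_2 + F_1 = 51
F_4 = F_3 + F_2 = 85
= [17, 17, 34, 51, 85]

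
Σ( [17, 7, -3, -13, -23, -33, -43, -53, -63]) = -207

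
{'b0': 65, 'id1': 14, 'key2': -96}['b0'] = 65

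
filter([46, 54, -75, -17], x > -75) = [46, 54, -17]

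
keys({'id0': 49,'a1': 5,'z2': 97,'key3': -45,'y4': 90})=['id0', 'a1', 'z2', 'key3', 'y4']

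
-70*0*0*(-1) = 0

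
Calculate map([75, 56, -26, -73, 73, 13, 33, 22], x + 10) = [85, 66, -16, -63, 83, 23, 43, 32]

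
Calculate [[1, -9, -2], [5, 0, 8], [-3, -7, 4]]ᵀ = [[1, 5, -3], [-9, 0, -7], [-2, 8, 4]]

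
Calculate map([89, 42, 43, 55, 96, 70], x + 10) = 89+10=99, 42+10=52, 43+10=53, 55+10=65, 96+10=106, 70+10=80
= [99, 52, 53, 65, 106, 80]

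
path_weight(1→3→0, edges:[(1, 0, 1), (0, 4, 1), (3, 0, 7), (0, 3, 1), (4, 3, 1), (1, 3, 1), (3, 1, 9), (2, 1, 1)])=w(1→3)=1 + w(3→0)=7
= 8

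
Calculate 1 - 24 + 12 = -11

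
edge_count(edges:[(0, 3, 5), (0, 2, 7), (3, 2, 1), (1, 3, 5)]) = 4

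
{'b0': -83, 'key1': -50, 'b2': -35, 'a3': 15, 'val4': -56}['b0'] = -83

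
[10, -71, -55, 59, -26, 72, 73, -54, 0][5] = 72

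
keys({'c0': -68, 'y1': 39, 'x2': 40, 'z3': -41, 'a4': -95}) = ['c0', 'y1', 'x2', 'z3', 'a4']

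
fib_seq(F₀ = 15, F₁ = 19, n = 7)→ [15, 19, 34, 53, 87, 140, 227]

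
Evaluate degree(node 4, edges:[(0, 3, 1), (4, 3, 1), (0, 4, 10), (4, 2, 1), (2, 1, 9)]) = incident: (4,3), (0,4), (4,2)
= 3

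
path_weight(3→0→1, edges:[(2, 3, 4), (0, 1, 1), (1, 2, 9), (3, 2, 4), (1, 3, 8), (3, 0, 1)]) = 2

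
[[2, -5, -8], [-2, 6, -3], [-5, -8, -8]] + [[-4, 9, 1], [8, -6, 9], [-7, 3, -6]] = [[-2, 4, -7], [6, 0, 6], [-12, -5, -14]]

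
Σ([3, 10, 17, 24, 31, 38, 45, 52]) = 3 + 10 + 17 + 24 + 31 + 38 + 45 + 52
= 220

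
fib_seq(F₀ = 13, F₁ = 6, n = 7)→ F_2 = F_1 + F_0 = 19
F_3 = F_2 + F_1 = 25
F_4 = F_3 + F_2 = 44
...
= [13, 6, 19, 25, 44, 69, 113]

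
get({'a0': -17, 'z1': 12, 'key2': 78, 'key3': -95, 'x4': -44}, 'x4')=-44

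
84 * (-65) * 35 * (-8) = 1528800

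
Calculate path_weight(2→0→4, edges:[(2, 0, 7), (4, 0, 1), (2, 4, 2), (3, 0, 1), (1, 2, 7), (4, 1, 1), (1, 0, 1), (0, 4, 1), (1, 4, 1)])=w(2→0)=7 + w(0→4)=1
= 8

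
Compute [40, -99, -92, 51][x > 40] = [51]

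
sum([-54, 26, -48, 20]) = -56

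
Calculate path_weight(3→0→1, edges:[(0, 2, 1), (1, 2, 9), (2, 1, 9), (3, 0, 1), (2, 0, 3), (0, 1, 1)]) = w(3→0)=1 + w(0→1)=1
= 2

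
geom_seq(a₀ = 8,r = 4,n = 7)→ a_0 = 8*4^0 = 8
a_1 = 8*4^1 = 32
a_2 = 8*4^2 = 128
...
= [8, 32, 128, 512, 2048, 8192, 32768]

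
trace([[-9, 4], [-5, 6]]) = -3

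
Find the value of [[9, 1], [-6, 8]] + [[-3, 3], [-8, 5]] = [[6, 4], [-14, 13]]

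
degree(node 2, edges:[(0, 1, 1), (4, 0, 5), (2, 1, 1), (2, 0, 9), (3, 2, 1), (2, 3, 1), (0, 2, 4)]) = incident: (2,1), (2,0), (3,2), (2,3), (0,2)
= 5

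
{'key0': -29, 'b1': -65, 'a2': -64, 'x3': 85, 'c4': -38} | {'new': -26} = {'key0': -29, 'b1': -65, 'a2': -64, 'x3': 85, 'c4': -38, 'new': -26}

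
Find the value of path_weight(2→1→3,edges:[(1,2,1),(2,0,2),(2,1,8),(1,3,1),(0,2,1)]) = 9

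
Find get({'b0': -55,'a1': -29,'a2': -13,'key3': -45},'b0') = -55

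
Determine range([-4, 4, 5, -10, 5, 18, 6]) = 28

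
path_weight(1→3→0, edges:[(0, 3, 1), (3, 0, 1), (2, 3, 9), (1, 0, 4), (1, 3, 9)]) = 10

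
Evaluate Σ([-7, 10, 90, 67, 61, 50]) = 271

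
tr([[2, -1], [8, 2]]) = diagonal: 2 + 2
= 4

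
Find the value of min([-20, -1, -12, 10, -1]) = -20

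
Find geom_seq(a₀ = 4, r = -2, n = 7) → [4, -8, 16, -32, 64, -128, 256]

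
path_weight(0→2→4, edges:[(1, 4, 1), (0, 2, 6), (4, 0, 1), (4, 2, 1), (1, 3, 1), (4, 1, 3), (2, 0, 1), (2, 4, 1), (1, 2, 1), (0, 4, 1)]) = w(0→2)=6 + w(2→4)=1
= 7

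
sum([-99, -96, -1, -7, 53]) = (-99) + (-96) + (-1) + (-7) + 53
= -150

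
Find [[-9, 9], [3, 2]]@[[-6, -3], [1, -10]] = [[63, -63], [-16, -29]]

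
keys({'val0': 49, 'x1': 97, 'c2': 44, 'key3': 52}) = ['val0', 'x1', 'c2', 'key3']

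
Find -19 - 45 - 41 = -105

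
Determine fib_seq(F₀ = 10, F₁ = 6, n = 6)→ [10, 6, 16, 22, 38, 60]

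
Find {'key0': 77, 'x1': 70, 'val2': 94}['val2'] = 94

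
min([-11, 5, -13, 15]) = -13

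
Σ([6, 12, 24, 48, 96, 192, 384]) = 6 + 12 + 24 + 48 + 96 + 192 + 384
= 762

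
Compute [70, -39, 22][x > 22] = [70]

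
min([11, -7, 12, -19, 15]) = -19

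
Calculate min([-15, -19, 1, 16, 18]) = -19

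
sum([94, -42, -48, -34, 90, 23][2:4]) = slice → [-48, -34]
(-48) + (-34)
= -82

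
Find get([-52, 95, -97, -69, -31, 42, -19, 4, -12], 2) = -97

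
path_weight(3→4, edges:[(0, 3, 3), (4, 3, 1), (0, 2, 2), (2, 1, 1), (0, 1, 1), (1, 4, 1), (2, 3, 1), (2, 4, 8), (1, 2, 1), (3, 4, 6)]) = w(3→4)=6
= 6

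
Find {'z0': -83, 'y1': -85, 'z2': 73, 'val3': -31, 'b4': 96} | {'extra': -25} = {'z0': -83, 'y1': -85, 'z2': 73, 'val3': -31, 'b4': 96, 'extra': -25}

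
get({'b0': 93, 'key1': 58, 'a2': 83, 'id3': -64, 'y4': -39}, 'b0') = 93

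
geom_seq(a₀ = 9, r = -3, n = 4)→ [9, -27, 81, -243]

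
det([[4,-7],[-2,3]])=-2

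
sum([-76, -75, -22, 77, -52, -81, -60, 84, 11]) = -194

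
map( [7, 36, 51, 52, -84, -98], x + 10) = 7+10=17, 36+10=46, 51+10=61, 52+10=62, -84+10=-74, -98+10=-88
= [17, 46, 61, 62, -74, -88]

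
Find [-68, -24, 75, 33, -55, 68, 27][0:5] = [-68, -24, 75, 33, -55]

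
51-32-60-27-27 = -95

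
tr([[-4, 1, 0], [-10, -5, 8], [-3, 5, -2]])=diagonal: (-4) + (-5) + (-2)
= -11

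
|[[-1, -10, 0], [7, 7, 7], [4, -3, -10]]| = -931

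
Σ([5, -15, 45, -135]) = 5 + -15 + 45 + -135
= -100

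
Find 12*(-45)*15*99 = -801900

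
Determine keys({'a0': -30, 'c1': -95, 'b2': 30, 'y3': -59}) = ['a0', 'c1', 'b2', 'y3']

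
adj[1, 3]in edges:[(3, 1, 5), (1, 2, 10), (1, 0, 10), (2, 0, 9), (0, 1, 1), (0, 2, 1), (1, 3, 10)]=10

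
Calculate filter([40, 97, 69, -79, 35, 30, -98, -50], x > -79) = [40, 97, 69, 35, 30, -50]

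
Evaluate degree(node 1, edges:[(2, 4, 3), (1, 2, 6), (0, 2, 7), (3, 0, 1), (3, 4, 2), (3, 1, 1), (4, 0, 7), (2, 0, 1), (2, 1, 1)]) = 3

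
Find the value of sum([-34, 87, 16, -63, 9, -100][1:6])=slice → [87, 16, -63, 9, -100]
87 + 16 + (-63) + 9 + (-100)
= -51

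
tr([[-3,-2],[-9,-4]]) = diagonal: (-3) + (-4)
= -7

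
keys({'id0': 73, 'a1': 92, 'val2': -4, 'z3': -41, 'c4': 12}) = ['id0', 'a1', 'val2', 'z3', 'c4']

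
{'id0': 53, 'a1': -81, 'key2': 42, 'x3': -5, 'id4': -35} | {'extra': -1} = {'id0': 53, 'a1': -81, 'key2': 42, 'x3': -5, 'id4': -35, 'extra': -1}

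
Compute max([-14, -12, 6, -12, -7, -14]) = 6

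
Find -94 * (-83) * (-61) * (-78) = 37121916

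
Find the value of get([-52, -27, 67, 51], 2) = 67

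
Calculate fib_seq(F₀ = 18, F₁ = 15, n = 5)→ F_2 = F_1 + F_0 = 33
F_3 = F_2 + F_1 = 48
F_4 = F_3 + F_2 = 81
= [18, 15, 33, 48, 81]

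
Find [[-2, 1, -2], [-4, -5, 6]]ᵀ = [[-2, -4], [1, -5], [-2, 6]]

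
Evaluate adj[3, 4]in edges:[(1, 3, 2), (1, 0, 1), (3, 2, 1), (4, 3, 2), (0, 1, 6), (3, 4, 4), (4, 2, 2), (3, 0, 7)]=4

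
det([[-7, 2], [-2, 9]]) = -59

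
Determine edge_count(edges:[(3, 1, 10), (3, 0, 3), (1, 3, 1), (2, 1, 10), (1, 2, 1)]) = 5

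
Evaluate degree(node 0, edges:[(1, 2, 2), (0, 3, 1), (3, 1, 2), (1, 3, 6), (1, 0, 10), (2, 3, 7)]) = 2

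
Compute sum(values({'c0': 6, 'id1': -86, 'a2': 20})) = -60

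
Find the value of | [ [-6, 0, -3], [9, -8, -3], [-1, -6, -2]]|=198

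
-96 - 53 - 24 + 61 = -112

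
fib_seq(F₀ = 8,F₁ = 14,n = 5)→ F_2 = F_1 + F_0 = 22
F_3 = F_2 + F_1 = 36
F_4 = F_3 + F_2 = 58
= [8, 14, 22, 36, 58]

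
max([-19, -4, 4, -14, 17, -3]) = 17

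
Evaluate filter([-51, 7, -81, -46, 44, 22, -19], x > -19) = [7, 44, 22]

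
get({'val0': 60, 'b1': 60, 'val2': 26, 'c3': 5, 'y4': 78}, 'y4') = 78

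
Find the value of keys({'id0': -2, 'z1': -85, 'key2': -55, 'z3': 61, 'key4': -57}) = ['id0', 'z1', 'key2', 'z3', 'key4']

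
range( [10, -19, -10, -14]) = 29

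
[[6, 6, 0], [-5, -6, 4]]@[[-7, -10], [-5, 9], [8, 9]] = C[0][0] = (6)*(-7) + (6)*(-5) + (0)*(8) = -72
C[0][1] = (6)*(-10) + (6)*(9) + (0)*(9) = -6
C[1][0] = (-5)*(-7) + (-6)*(-5) + (4)*(8) = 97
C[1][1] = (-5)*(-10) + (-6)*(9) + (4)*(9) = 32
= [[-72, -6], [97, 32]]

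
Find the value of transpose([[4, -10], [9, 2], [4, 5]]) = [[4, 9, 4], [-10, 2, 5]]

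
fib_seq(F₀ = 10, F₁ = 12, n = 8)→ [10, 12, 22, 34, 56, 90, 146, 236]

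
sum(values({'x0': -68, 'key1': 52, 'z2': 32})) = (-68) + 52 + 32
= 16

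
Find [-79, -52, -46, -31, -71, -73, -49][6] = -49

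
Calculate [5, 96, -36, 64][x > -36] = keep x where x > -36: 5✓, 96✓, -36✗, 64✓
= [5, 96, 64]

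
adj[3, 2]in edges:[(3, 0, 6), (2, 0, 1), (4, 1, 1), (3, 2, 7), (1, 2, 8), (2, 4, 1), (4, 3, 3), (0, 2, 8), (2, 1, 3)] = 7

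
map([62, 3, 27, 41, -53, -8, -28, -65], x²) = (62)²=3844, (3)²=9, (27)²=729, (41)²=1681, (-53)²=2809, (-8)²=64, (-28)²=784, (-65)²=4225
= [3844, 9, 729, 1681, 2809, 64, 784, 4225]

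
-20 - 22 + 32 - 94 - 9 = -113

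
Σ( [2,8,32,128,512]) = 682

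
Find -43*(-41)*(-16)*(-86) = 2425888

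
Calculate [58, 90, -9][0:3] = [58, 90, -9]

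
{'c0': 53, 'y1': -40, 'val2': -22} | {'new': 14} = {'c0': 53, 'y1': -40, 'val2': -22, 'new': 14}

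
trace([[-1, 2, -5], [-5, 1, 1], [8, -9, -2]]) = -2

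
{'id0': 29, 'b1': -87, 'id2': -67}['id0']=29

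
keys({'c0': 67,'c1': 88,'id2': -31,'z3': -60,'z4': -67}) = ['c0', 'c1', 'id2', 'z3', 'z4']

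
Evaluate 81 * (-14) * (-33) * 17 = 636174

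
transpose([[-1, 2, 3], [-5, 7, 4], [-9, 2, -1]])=[[-1, -5, -9], [2, 7, 2], [3, 4, -1]]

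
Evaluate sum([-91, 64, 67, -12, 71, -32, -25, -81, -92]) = (-91) + 64 + 67 + (-12) + 71 + (-32) + (-25) + (-81) + (-92)
= -131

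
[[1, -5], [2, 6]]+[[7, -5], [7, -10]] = [[8, -10], [9, -4]]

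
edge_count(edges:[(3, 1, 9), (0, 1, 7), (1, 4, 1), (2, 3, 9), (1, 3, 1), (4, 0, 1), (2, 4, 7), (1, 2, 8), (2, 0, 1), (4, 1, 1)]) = 10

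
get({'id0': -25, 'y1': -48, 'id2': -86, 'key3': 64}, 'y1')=-48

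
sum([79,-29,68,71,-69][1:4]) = slice → [-29, 68, 71]
(-29) + 68 + 71
= 110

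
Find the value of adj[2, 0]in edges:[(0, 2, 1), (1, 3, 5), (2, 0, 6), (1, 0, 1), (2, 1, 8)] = 6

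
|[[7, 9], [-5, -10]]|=-25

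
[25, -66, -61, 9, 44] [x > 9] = [25, 44]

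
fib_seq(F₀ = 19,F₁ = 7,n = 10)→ F_2 = F_1 + F_0 = 26
F_3 = F_2 + F_1 = 33
F_4 = F_3 + F_2 = 59
...
= [19, 7, 26, 33, 59, 92, 151, 243, 394, 637]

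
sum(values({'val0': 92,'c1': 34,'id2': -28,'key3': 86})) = 184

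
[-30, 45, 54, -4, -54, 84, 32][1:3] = [45, 54]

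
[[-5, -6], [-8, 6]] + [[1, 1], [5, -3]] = [[-4, -5], [-3, 3]]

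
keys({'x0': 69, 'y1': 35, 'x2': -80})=['x0', 'y1', 'x2']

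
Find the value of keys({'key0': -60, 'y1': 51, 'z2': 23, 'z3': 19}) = ['key0', 'y1', 'z2', 'z3']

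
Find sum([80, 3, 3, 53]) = 80 + 3 + 3 + 53
= 139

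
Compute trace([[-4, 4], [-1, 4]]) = 0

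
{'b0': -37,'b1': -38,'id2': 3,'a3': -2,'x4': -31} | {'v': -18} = {'b0': -37, 'b1': -38, 'id2': 3, 'a3': -2, 'x4': -31, 'v': -18}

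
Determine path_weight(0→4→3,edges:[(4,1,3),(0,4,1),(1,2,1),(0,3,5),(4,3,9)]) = 10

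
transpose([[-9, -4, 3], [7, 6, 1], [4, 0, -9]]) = [[-9, 7, 4], [-4, 6, 0], [3, 1, -9]]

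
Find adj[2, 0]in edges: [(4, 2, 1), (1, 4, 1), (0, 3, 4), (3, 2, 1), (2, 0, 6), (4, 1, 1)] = 6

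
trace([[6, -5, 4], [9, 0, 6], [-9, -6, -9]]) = -3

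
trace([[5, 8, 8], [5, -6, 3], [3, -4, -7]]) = -8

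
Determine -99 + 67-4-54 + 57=-33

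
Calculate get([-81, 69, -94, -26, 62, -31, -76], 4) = 62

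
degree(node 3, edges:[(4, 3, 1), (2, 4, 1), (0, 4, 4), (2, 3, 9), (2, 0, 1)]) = incident: (4,3), (2,3)
= 2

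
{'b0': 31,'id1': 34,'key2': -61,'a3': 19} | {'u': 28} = {'b0': 31, 'id1': 34, 'key2': -61, 'a3': 19, 'u': 28}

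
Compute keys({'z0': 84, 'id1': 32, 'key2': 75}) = ['z0', 'id1', 'key2']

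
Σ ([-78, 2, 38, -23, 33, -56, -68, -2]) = (-78) + 2 + 38 + (-23) + 33 + (-56) + (-68) + (-2)
= -154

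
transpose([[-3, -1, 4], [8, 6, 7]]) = [[-3, 8], [-1, 6], [4, 7]]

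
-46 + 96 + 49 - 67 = 32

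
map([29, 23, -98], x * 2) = 29*2=58, 23*2=46, -98*2=-196
= [58, 46, -196]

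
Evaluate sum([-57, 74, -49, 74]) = 42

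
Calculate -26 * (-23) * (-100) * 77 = -4604600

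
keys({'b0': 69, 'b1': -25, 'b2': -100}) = ['b0', 'b1', 'b2']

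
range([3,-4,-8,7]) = 15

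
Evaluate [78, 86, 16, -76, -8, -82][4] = -8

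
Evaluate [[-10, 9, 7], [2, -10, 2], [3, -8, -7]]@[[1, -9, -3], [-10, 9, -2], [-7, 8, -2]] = [[-149, 227, -2], [88, -92, 10], [132, -155, 21]]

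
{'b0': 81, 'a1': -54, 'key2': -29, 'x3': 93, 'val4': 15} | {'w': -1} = {'b0': 81, 'a1': -54, 'key2': -29, 'x3': 93, 'val4': 15, 'w': -1}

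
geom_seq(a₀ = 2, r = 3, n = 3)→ [2, 6, 18]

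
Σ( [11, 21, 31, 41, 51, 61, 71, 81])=11 + 21 + 31 + 41 + 51 + 61 + 71 + 81
= 368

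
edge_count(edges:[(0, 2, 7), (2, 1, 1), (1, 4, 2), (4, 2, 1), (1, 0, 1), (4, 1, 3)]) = 6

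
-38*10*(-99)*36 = 1354320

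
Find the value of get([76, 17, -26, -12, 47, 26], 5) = 26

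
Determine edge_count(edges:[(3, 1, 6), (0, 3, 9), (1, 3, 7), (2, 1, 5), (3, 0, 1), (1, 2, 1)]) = 6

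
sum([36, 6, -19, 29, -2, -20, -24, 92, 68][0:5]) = slice → [36, 6, -19, 29, -2]
36 + 6 + (-19) + 29 + (-2)
= 50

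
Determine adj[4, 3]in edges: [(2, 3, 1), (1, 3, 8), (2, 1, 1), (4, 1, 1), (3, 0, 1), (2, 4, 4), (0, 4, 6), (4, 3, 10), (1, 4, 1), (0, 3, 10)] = 10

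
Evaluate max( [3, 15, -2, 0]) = 15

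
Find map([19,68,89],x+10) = [29, 78, 99]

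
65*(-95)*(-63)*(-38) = -14782950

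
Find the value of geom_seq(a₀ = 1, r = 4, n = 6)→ [1, 4, 16, 64, 256, 1024]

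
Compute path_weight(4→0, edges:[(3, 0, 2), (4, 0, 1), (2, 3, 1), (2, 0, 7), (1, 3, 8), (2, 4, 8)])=1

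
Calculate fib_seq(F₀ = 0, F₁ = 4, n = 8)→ [0, 4, 4, 8, 12, 20, 32, 52]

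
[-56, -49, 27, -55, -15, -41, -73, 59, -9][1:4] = [-49, 27, -55]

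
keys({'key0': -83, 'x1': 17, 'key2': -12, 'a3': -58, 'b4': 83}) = ['key0', 'x1', 'key2', 'a3', 'b4']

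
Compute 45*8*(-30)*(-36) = 388800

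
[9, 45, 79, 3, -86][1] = 45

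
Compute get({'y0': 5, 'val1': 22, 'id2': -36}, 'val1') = 22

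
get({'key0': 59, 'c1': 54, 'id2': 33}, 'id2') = 33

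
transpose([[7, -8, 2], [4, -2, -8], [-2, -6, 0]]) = [[7, 4, -2], [-8, -2, -6], [2, -8, 0]]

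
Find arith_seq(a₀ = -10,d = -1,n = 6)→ [-10, -11, -12, -13, -14, -15]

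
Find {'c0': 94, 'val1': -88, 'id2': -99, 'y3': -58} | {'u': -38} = {'c0': 94, 'val1': -88, 'id2': -99, 'y3': -58, 'u': -38}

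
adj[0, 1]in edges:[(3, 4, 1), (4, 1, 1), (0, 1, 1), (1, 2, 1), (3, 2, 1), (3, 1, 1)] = 1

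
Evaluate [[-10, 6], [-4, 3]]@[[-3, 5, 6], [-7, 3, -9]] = C[0][0] = (-10)*(-3) + (6)*(-7) = -12
C[0][1] = (-10)*(5) + (6)*(3) = -32
C[0][2] = (-10)*(6) + (6)*(-9) = -114
C[1][0] = (-4)*(-3) + (3)*(-7) = -9
C[1][1] = (-4)*(5) + (3)*(3) = -11
C[1][2] = (-4)*(6) + (3)*(-9) = -51
= [[-12, -32, -114], [-9, -11, -51]]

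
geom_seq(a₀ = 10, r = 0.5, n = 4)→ a_0 = 10*0.5^0 = 10.0
a_1 = 10*0.5^1 = 5.0
a_2 = 10*0.5^2 = 2.5
...
= [10.0, 5.0, 2.5, 1.25]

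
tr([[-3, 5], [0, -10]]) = diagonal: (-3) + (-10)
= -13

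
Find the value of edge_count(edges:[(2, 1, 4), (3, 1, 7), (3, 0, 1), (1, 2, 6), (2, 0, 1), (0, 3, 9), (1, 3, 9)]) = 7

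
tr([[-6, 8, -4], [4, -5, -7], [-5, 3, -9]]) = -20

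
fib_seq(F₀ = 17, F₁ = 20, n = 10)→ [17, 20, 37, 57, 94, 151, 245, 396, 641, 1037]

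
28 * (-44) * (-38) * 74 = 3464384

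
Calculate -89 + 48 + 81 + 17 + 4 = 61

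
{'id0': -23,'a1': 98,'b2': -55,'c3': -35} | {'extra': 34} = {'id0': -23, 'a1': 98, 'b2': -55, 'c3': -35, 'extra': 34}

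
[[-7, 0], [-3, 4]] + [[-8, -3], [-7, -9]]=[[-15, -3], [-10, -5]]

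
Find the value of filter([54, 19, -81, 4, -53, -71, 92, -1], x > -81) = [54, 19, 4, -53, -71, 92, -1]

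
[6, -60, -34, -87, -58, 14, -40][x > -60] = [6, -34, -58, 14, -40]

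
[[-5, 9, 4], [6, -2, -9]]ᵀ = [[-5, 6], [9, -2], [4, -9]]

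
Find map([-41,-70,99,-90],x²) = [1681, 4900, 9801, 8100]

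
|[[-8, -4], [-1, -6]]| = (-8)*(-6) - (-4)*(-1)
= 44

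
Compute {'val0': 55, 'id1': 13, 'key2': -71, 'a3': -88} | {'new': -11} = {'val0': 55, 'id1': 13, 'key2': -71, 'a3': -88, 'new': -11}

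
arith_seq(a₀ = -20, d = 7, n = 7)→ a_0 = -20 + 0*7 = -20
a_1 = -20 + 1*7 = -13
a_2 = -20 + 2*7 = -6
...
= [-20, -13, -6, 1, 8, 15, 22]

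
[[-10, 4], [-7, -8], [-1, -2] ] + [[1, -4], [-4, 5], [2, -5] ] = [[-9, 0], [-11, -3], [1, -7]]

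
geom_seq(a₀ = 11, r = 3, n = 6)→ a_0 = 11*3^0 = 11
a_1 = 11*3^1 = 33
a_2 = 11*3^2 = 99
...
= [11, 33, 99, 297, 891, 2673]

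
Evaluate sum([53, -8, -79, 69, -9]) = 26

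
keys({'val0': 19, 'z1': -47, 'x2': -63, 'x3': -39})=['val0', 'z1', 'x2', 'x3']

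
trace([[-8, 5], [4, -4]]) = diagonal: (-8) + (-4)
= -12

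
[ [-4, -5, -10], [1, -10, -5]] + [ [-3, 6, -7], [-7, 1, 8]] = [[-7, 1, -17], [-6, -9, 3]]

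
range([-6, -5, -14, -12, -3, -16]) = 13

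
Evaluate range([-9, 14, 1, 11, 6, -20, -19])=34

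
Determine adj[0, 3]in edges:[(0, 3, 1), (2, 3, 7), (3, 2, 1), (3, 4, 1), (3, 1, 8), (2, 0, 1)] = 1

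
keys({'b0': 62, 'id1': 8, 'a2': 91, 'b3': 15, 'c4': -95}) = ['b0', 'id1', 'a2', 'b3', 'c4']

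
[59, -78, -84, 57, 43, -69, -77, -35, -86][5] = -69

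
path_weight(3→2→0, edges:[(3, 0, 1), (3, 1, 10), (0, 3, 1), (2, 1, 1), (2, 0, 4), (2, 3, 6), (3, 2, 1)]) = w(3→2)=1 + w(2→0)=4
= 5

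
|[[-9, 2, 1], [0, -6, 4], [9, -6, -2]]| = -198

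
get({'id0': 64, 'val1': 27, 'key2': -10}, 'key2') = -10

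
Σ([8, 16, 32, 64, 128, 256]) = 504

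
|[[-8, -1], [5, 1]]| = -3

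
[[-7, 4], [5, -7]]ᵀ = [[-7, 5], [4, -7]]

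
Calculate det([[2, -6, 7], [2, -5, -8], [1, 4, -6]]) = (1)*(2)*det([[-5, -8], [4, -6]]) + (-1)*(-6)*det([[2, -8], [1, -6]]) + (1)*(7)*det([[2, -5], [1, 4]])
= 124 + -24 + 91
= 191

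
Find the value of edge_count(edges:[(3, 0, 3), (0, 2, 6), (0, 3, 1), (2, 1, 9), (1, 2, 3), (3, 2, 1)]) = 6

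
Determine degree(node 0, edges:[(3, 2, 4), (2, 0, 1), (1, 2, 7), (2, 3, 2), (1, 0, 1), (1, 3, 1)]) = incident: (2,0), (1,0)
= 2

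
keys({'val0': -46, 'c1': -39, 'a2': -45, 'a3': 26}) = ['val0', 'c1', 'a2', 'a3']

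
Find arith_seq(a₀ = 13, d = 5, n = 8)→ a_0 = 13 + 0*5 = 13
a_1 = 13 + 1*5 = 18
a_2 = 13 + 2*5 = 23
...
= [13, 18, 23, 28, 33, 38, 43, 48]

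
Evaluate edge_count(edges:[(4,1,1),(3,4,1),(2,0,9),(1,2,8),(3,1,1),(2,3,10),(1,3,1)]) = 7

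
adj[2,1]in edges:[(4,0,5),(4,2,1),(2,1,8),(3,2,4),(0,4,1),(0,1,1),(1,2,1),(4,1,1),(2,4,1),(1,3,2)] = 8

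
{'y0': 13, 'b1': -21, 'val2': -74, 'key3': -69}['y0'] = 13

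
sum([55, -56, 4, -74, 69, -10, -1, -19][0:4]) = -71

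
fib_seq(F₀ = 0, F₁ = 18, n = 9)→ [0, 18, 18, 36, 54, 90, 144, 234, 378]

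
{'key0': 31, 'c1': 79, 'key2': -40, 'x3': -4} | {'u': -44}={'key0': 31, 'c1': 79, 'key2': -40, 'x3': -4, 'u': -44}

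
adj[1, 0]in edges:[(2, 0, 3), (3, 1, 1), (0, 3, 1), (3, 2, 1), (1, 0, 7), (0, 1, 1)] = 7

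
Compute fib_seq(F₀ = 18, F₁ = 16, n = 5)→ F_2 = F_1 + F_0 = 34
F_3 = F_2 + F_1 = 50
F_4 = F_3 + F_2 = 84
= [18, 16, 34, 50, 84]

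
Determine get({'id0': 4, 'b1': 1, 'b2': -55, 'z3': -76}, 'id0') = 4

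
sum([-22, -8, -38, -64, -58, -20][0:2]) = -30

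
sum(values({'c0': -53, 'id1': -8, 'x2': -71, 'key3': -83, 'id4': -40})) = -255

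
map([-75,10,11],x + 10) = -75+10=-65, 10+10=20, 11+10=21
= [-65, 20, 21]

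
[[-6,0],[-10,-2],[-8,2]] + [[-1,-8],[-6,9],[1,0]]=[[-7, -8], [-16, 7], [-7, 2]]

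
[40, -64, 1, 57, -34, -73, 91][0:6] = [40, -64, 1, 57, -34, -73]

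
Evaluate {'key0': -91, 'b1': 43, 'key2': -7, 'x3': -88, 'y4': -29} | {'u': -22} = {'key0': -91, 'b1': 43, 'key2': -7, 'x3': -88, 'y4': -29, 'u': -22}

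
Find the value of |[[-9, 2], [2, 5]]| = -49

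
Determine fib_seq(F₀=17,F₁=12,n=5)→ F_2 = F_1 + F_0 = 29
F_3 = F_2 + F_1 = 41
F_4 = F_3 + F_2 = 70
= [17, 12, 29, 41, 70]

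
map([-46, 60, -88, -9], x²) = (-46)²=2116, (60)²=3600, (-88)²=7744, (-9)²=81
= [2116, 3600, 7744, 81]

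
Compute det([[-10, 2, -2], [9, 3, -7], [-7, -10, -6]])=1224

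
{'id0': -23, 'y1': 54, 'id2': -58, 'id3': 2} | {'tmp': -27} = {'id0': -23, 'y1': 54, 'id2': -58, 'id3': 2, 'tmp': -27}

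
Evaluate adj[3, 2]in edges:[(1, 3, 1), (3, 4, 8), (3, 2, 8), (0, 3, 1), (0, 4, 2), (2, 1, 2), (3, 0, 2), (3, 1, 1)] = 8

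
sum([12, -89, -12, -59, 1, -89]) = 12 + (-89) + (-12) + (-59) + 1 + (-89)
= -236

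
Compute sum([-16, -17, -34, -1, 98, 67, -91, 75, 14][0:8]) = 81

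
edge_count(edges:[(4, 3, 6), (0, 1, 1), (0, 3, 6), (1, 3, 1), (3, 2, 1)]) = 5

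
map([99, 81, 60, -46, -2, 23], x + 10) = 99+10=109, 81+10=91, 60+10=70, -46+10=-36, -2+10=8, 23+10=33
= [109, 91, 70, -36, 8, 33]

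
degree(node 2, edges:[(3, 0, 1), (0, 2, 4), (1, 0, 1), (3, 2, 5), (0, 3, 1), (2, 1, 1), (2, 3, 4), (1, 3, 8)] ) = incident: (0,2), (3,2), (2,1), (2,3)
= 4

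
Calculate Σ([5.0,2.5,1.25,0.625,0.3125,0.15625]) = 5.0 + 2.5 + 1.25 + 0.625 + 0.3125 + 0.15625
= 9.84375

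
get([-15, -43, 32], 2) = 32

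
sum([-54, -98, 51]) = (-54) + (-98) + 51
= -101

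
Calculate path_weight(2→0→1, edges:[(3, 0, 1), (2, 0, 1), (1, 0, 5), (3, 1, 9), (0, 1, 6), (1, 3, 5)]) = 7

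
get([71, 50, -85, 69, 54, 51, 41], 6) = 41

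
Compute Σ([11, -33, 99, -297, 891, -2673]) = 11 + -33 + 99 + -297 + 891 + -2673
= -2002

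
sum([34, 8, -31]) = 11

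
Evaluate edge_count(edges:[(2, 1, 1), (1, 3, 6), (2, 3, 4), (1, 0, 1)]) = 4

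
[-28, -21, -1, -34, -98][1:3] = [-21, -1]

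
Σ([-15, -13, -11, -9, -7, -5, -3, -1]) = -64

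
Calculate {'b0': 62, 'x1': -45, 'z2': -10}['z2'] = -10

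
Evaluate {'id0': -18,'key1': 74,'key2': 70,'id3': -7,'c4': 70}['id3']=-7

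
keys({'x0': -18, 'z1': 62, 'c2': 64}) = ['x0', 'z1', 'c2']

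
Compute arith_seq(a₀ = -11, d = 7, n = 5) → a_0 = -11 + 0*7 = -11
a_1 = -11 + 1*7 = -4
a_2 = -11 + 2*7 = 3
...
= [-11, -4, 3, 10, 17]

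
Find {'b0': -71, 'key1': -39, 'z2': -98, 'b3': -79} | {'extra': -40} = {'b0': -71, 'key1': -39, 'z2': -98, 'b3': -79, 'extra': -40}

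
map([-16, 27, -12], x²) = (-16)²=256, (27)²=729, (-12)²=144
= [256, 729, 144]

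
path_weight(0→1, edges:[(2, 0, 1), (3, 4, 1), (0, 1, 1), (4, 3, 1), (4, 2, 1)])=1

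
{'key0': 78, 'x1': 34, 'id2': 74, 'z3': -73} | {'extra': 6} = {'key0': 78, 'x1': 34, 'id2': 74, 'z3': -73, 'extra': 6}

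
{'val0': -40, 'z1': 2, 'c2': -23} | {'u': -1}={'val0': -40, 'z1': 2, 'c2': -23, 'u': -1}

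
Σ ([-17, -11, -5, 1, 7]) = (-17) + (-11) + (-5) + 1 + 7
= -25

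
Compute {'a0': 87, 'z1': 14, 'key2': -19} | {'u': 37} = {'a0': 87, 'z1': 14, 'key2': -19, 'u': 37}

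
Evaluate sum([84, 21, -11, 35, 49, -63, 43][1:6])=slice → [21, -11, 35, 49, -63]
21 + (-11) + 35 + 49 + (-63)
= 31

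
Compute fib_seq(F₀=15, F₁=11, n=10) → F_2 = F_1 + F_0 = 26
F_3 = F_2 + F_1 = 37
F_4 = F_3 + F_2 = 63
...
= [15, 11, 26, 37, 63, 100, 163, 263, 426, 689]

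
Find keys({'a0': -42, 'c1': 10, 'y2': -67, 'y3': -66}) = ['a0', 'c1', 'y2', 'y3']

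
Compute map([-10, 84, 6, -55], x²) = (-10)²=100, (84)²=7056, (6)²=36, (-55)²=3025
= [100, 7056, 36, 3025]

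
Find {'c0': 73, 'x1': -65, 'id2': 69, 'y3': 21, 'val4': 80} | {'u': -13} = {'c0': 73, 'x1': -65, 'id2': 69, 'y3': 21, 'val4': 80, 'u': -13}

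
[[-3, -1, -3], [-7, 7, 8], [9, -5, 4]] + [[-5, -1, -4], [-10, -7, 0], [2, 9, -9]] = [[-8, -2, -7], [-17, 0, 8], [11, 4, -5]]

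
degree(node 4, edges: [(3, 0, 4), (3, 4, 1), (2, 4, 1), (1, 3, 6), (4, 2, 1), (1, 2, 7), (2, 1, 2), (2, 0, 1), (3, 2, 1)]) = incident: (3,4), (2,4), (4,2)
= 3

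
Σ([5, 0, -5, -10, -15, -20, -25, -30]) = -100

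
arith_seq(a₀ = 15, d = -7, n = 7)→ [15, 8, 1, -6, -13, -20, -27]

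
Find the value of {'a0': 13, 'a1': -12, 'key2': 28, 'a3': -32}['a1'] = -12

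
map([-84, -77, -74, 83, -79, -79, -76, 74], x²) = [7056, 5929, 5476, 6889, 6241, 6241, 5776, 5476]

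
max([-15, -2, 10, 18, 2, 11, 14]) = 18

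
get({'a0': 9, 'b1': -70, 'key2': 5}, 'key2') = 5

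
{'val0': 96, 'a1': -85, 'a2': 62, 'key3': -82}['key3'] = -82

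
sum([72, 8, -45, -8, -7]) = 72 + 8 + (-45) + (-8) + (-7)
= 20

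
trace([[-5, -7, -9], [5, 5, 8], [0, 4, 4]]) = 4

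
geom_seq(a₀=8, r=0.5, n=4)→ a_0 = 8*0.5^0 = 8.0
a_1 = 8*0.5^1 = 4.0
a_2 = 8*0.5^2 = 2.0
...
= [8.0, 4.0, 2.0, 1.0]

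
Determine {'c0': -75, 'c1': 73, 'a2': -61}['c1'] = 73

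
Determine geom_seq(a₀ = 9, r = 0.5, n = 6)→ [9.0, 4.5, 2.25, 1.125, 0.5625, 0.28125]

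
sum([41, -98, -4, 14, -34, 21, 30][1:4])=slice → [-98, -4, 14]
(-98) + (-4) + 14
= -88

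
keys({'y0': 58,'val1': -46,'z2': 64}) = ['y0', 'val1', 'z2']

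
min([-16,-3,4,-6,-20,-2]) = -20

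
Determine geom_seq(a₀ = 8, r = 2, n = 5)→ [8, 16, 32, 64, 128]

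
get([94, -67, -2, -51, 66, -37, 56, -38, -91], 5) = -37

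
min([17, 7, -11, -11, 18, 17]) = -11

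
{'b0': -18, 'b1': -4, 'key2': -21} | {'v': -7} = {'b0': -18, 'b1': -4, 'key2': -21, 'v': -7}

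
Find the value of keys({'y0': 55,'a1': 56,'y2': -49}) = ['y0', 'a1', 'y2']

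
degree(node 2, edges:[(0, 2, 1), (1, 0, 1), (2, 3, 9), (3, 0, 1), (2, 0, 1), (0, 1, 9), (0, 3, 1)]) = incident: (0,2), (2,3), (2,0)
= 3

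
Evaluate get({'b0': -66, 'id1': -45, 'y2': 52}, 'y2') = 52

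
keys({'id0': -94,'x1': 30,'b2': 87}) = ['id0', 'x1', 'b2']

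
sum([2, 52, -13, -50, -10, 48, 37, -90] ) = -24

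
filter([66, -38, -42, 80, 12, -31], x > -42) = keep x where x > -42: 66✓, -38✓, -42✗, 80✓, 12✓, -31✓
= [66, -38, 80, 12, -31]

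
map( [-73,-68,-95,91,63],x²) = (-73)²=5329, (-68)²=4624, (-95)²=9025, (91)²=8281, (63)²=3969
= [5329, 4624, 9025, 8281, 3969]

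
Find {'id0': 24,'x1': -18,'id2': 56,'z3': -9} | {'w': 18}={'id0': 24, 'x1': -18, 'id2': 56, 'z3': -9, 'w': 18}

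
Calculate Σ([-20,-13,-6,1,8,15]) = (-20) + (-13) + (-6) + 1 + 8 + 15
= -15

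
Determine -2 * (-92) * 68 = 12512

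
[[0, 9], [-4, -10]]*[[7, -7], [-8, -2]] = C[0][0] = (0)*(7) + (9)*(-8) = -72
C[0][1] = (0)*(-7) + (9)*(-2) = -18
C[1][0] = (-4)*(7) + (-10)*(-8) = 52
C[1][1] = (-4)*(-7) + (-10)*(-2) = 48
= [[-72, -18], [52, 48]]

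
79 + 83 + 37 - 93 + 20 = 126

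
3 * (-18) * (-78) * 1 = 4212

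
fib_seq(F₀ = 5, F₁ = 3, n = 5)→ [5, 3, 8, 11, 19]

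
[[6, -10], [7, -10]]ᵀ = [[6, 7], [-10, -10]]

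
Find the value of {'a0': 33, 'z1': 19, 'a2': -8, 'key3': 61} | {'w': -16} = {'a0': 33, 'z1': 19, 'a2': -8, 'key3': 61, 'w': -16}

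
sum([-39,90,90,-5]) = 136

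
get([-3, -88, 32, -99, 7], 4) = 7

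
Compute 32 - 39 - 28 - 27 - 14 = -76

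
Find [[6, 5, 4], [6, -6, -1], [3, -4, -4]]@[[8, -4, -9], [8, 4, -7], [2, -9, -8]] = C[0][0] = (6)*(8) + (5)*(8) + (4)*(2) = 96
C[0][1] = (6)*(-4) + (5)*(4) + (4)*(-9) = -40
C[0][2] = (6)*(-9) + (5)*(-7) + (4)*(-8) = -121
C[1][0] = (6)*(8) + (-6)*(8) + (-1)*(2) = -2
C[1][1] = (6)*(-4) + (-6)*(4) + (-1)*(-9) = -39
C[1][2] = (6)*(-9) + (-6)*(-7) + (-1)*(-8) = -4
... (3 more cells)
= [[96, -40, -121], [-2, -39, -4], [-16, 8, 33]]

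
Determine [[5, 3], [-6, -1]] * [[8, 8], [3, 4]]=[[49, 52], [-51, -52]]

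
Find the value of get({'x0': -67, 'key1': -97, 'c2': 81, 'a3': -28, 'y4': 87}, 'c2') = 81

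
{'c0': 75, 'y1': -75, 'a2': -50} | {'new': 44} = {'c0': 75, 'y1': -75, 'a2': -50, 'new': 44}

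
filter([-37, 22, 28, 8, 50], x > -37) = keep x where x > -37: -37✗, 22✓, 28✓, 8✓, 50✓
= [22, 28, 8, 50]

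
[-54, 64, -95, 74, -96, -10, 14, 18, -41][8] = -41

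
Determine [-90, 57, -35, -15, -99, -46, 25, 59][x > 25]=[57, 59]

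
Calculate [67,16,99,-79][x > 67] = keep x where x > 67: 67✗, 16✗, 99✓, -79✗
= [99]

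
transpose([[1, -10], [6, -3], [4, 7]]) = [[1, 6, 4], [-10, -3, 7]]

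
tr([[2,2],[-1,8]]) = diagonal: 2 + 8
= 10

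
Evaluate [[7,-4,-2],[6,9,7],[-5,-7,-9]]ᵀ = [[7, 6, -5], [-4, 9, -7], [-2, 7, -9]]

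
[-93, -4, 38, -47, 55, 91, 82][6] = 82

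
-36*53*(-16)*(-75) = -2289600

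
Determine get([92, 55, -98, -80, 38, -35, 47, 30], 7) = 30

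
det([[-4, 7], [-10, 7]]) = (-4)*(7) - (7)*(-10)
= 42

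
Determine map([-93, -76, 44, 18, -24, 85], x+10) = -93+10=-83, -76+10=-66, 44+10=54, 18+10=28, -24+10=-14, 85+10=95
= [-83, -66, 54, 28, -14, 95]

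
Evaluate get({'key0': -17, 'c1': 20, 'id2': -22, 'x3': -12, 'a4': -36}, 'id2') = -22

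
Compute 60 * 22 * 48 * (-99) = -6272640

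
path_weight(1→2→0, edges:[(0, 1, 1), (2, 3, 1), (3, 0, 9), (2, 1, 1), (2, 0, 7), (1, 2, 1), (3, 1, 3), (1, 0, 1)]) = w(1→2)=1 + w(2→0)=7
= 8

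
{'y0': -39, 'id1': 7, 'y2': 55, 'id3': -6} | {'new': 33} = {'y0': -39, 'id1': 7, 'y2': 55, 'id3': -6, 'new': 33}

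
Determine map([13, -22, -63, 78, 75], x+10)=13+10=23, -22+10=-12, -63+10=-53, 78+10=88, 75+10=85
= [23, -12, -53, 88, 85]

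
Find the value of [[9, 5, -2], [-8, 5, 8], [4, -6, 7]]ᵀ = [[9, -8, 4], [5, 5, -6], [-2, 8, 7]]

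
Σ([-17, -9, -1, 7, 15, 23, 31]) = 49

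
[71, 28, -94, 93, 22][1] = 28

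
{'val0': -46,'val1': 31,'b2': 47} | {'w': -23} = {'val0': -46, 'val1': 31, 'b2': 47, 'w': -23}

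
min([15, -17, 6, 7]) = -17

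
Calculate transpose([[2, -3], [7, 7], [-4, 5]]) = [[2, 7, -4], [-3, 7, 5]]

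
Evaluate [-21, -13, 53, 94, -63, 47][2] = 53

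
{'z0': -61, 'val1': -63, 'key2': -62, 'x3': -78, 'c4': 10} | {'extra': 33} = {'z0': -61, 'val1': -63, 'key2': -62, 'x3': -78, 'c4': 10, 'extra': 33}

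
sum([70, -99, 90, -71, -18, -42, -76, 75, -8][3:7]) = slice → [-71, -18, -42, -76]
(-71) + (-18) + (-42) + (-76)
= -207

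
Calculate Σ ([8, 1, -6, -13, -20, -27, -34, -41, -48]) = -180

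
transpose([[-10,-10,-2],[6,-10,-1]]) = [[-10, 6], [-10, -10], [-2, -1]]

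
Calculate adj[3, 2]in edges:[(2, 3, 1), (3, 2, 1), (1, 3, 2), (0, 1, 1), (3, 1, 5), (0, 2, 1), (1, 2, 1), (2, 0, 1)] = 1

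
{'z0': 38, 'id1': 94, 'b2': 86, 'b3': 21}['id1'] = 94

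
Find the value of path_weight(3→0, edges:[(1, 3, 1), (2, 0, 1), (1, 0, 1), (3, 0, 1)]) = w(3→0)=1
= 1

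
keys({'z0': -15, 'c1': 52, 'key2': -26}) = ['z0', 'c1', 'key2']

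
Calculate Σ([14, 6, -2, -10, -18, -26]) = -36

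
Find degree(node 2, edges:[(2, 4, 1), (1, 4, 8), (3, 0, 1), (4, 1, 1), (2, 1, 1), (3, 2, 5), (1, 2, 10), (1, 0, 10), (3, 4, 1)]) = incident: (2,4), (2,1), (3,2), (1,2)
= 4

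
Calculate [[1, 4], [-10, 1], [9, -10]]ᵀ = [[1, -10, 9], [4, 1, -10]]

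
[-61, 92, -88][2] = -88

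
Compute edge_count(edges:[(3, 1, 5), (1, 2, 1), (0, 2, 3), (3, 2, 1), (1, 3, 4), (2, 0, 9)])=6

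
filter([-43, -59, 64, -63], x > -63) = keep x where x > -63: -43✓, -59✓, 64✓, -63✗
= [-43, -59, 64]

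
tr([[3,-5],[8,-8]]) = -5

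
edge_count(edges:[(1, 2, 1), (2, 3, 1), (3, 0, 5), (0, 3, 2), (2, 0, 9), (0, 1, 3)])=6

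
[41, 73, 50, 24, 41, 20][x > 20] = keep x where x > 20: 41✓, 73✓, 50✓, 24✓, 41✓, 20✗
= [41, 73, 50, 24, 41]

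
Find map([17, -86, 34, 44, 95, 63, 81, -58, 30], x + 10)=[27, -76, 44, 54, 105, 73, 91, -48, 40]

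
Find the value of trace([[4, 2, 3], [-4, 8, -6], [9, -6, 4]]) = 16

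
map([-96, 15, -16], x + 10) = -96+10=-86, 15+10=25, -16+10=-6
= [-86, 25, -6]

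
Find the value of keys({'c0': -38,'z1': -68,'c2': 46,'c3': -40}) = ['c0', 'z1', 'c2', 'c3']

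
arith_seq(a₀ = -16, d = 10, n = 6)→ [-16, -6, 4, 14, 24, 34]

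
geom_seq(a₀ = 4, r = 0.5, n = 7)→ [4.0, 2.0, 1.0, 0.5, 0.25, 0.125, 0.0625]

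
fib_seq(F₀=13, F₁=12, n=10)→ F_2 = F_1 + F_0 = 25
F_3 = F_2 + F_1 = 37
F_4 = F_3 + F_2 = 62
...
= [13, 12, 25, 37, 62, 99, 161, 260, 421, 681]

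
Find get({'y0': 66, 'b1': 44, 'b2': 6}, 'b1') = 44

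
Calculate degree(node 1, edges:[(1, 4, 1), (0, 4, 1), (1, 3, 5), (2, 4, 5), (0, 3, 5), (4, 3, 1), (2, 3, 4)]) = 2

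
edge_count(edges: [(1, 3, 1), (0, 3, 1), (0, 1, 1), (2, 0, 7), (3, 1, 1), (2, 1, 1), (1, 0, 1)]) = 7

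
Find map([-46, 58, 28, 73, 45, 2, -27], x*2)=[-92, 116, 56, 146, 90, 4, -54]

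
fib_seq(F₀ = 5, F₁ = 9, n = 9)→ [5, 9, 14, 23, 37, 60, 97, 157, 254]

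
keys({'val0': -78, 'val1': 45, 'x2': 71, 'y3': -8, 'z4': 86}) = ['val0', 'val1', 'x2', 'y3', 'z4']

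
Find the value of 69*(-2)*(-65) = 8970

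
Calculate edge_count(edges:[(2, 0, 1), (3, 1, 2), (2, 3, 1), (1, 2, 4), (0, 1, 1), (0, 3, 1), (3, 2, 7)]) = 7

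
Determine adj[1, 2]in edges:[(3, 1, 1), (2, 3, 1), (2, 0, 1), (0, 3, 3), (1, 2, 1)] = 1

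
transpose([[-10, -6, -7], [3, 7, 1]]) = [[-10, 3], [-6, 7], [-7, 1]]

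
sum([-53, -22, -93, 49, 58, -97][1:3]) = slice → [-22, -93]
(-22) + (-93)
= -115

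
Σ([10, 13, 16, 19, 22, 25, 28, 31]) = 10 + 13 + 16 + 19 + 22 + 25 + 28 + 31
= 164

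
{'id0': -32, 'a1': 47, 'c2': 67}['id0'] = -32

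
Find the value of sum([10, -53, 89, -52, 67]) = 10 + (-53) + 89 + (-52) + 67
= 61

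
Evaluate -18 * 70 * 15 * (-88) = 1663200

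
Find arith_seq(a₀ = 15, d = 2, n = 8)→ a_0 = 15 + 0*2 = 15
a_1 = 15 + 1*2 = 17
a_2 = 15 + 2*2 = 19
...
= [15, 17, 19, 21, 23, 25, 27, 29]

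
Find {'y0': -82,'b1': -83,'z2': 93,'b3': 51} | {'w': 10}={'y0': -82, 'b1': -83, 'z2': 93, 'b3': 51, 'w': 10}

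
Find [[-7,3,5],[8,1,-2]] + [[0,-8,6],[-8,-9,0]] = [[-7, -5, 11], [0, -8, -2]]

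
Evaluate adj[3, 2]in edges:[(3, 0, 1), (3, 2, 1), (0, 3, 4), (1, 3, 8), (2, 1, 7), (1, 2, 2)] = 1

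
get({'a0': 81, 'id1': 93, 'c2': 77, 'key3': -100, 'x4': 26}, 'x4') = 26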